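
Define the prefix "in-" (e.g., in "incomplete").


Prefix: in-
Example: incomplete (in- + complete)
Meaning = not / into


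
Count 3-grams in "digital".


Word: "digital" (length 7)
Number of 3-grams = length - 3 + 1 = 7 - 3 + 1
= 5


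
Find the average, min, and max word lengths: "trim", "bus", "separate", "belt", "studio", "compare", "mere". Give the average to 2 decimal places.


Lengths: "trim"=4, "bus"=3, "separate"=8, "belt"=4, "studio"=6, "compare"=7, "mere"=4
Sum = 36, Count = 7
Average = 36/7 = 5.14
= avg=5.14, min=3, max=8


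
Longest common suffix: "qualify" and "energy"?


Word 1: "qualify"
Word 2: "energy"
Comparing from end:
  Pos -1: 'y' == 'y'
  Pos -2: 'f' != 'g' (stop)
LCS = "y" (length 1)


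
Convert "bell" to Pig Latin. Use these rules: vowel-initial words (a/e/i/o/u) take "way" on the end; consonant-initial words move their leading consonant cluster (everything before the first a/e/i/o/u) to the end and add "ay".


Word: "bell"
Starts with consonant(s) → move to end, add 'ay'
Consonant cluster: "b"
Pig Latin = "ellbay"


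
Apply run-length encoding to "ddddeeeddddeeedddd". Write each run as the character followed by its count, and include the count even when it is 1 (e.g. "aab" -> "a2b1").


String: "ddddeeeddddeeedddd"
Scanning for consecutive runs:
  'd' x 4
  'e' x 3
  'd' x 4
  'e' x 3
  'd' x 4
RLE = "d4e3d4e3d4"


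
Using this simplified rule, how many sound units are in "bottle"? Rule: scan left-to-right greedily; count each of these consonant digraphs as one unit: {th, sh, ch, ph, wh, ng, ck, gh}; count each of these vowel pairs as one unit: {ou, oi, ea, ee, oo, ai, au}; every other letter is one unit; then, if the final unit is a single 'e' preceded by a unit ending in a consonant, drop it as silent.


Word: "bottle" (6 letters)
Left-to-right scan:
  [1] 'b' (letter)
  [2] 'o' (letter)
  [3] 't' (letter)
  [4] 't' (letter)
  [5] 'l' (letter)
  [6] 'e' (letter)
Units from scan: 6
Final unit is 'e' after a consonant -> drop as silent (-1)
Sound units = 5 units


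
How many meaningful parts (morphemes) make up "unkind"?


Word: "unkind"
Morphemes: un- + kind
Each morpheme carries meaning
= 2 morphemes


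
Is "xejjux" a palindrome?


Word: "xejjux"
Reversed: "xujjex"
Forward == Backward? xejjux != xujjex
Palindrome = No


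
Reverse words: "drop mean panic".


Original: "drop mean panic"
Words (1..n): drop | mean | panic
Reversed (n..1): panic | mean | drop
Result = "panic mean drop"


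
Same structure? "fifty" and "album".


Pattern of "fifty": [0, 1, 0, 2, 3]
Pattern of "album": [0, 1, 2, 3, 4]
Patterns do not match
Same pattern = No


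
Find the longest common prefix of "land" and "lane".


Word 1: "land"
Word 2: "lane"
Comparing from start:
  Pos 0: 'l' == 'l'
  Pos 1: 'a' == 'a'
  Pos 2: 'n' == 'n'
  Pos 3: 'd' != 'e' (stop)
LCP = "lan" (length 3)


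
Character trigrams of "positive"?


Word: "positive" (length 8)
Number of trigrams = 8 - 3 + 1 = 6
  Position 0: "pos"
  Position 1: "osi"
  Position 2: "sit"
  Position 3: "iti"
  Position 4: "tiv"
  Position 5: "ive"
Trigrams = "pos", "osi", "sit", "iti", "tiv", "ive"


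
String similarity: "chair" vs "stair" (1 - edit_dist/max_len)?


Word 1: "chair" (length 5)
Word 2: "stair" (length 5)
One optimal edit sequence:
  1. substitute 'c' -> 's'  (+1)
  2. substitute 'h' -> 't'  (+1)
  3. keep 'a'
  4. keep 'i'
  5. keep 'r'
Edit distance = 2
Max length = max(5, 5) = 5
Similarity = 1 - 2/5
= 0.6000


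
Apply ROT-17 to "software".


Word: "software"
Shift: 17
Each letter → (letter + shift) mod 26:
  's' (18) + 17 = 9 → 'j'
  'o' (14) + 17 = 5 → 'f'
  'f' (5) + 17 = 22 → 'w'
  't' (19) + 17 = 10 → 'k'
  'w' (22) + 17 = 13 → 'n'
  'a' (0) + 17 = 17 → 'r'
  'r' (17) + 17 = 8 → 'i'
  'e' (4) + 17 = 21 → 'v'
Result = "jfwknriv"


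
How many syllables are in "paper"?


Word: "paper"
Syllable breakdown: pa | per
Counting: 2 parts
= 2 syllables


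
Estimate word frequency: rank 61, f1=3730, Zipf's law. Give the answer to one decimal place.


Zipf's law: f(r) = f(1) / r
f(1) = 3730
f(61) = 3730 / 61
= 61.1 occurrences


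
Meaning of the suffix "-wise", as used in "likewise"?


Suffix: -wise
Example: likewise (like + -wise)
Meaning = in the manner of


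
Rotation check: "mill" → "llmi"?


Word: "mill", Candidate: "llmi"
Method: check if candidate is substring of word+word
"millmill" contains "llmi"? Yes
Is rotation = Yes


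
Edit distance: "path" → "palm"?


Word 1: "path" (length 4)
Word 2: "palm" (length 4)
One optimal edit sequence (insert/delete/substitute each cost 1):
  1. keep 'p'
  2. keep 'a'
  3. substitute 't' -> 'l'  (+1)
  4. substitute 'h' -> 'm'  (+1)
Total edit operations: 2
Edit distance = 2


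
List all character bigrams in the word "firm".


Word: "firm" (length 4)
Number of bigrams = 4 - 2 + 1 = 3
  Position 0: "fi"
  Position 1: "ir"
  Position 2: "rm"
Bigrams = "fi", "ir", "rm"


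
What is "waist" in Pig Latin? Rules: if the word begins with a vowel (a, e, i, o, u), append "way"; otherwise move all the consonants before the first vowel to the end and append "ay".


Word: "waist"
Starts with consonant(s) → move to end, add 'ay'
Consonant cluster: "w"
Pig Latin = "aistway"


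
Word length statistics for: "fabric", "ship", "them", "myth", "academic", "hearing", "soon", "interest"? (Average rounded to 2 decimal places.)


Lengths: "fabric"=6, "ship"=4, "them"=4, "myth"=4, "academic"=8, "hearing"=7, "soon"=4, "interest"=8
Sum = 45, Count = 8
Average = 45/8 = 5.63
= avg=5.63, min=4, max=8


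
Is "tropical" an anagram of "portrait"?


Word 1: "portrait" → sorted: aioprrtt
Word 2: "tropical" → sorted: aciloprt
Same letters? aioprrtt != aciloprt
Anagram = No


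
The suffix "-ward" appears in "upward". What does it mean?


Suffix: -ward
Example: upward (up + -ward)
Meaning = in the direction of


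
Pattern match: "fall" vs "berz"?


Pattern of "fall": [0, 1, 2, 2]
Pattern of "berz": [0, 1, 2, 3]
Patterns do not match
Same pattern = No


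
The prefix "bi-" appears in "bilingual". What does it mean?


Prefix: bi-
As in: bilingual -> bi- + lingual
Meaning = two


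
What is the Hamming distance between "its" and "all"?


Comparing character by character (same length = 3):
  Pos 0: 'i' vs 'a' !=
  Pos 1: 't' vs 'l' !=
  Pos 2: 's' vs 'l' !=
Hamming distance = 3


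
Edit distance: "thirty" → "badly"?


Word 1: "thirty" (length 6)
Word 2: "badly" (length 5)
One optimal edit sequence (insert/delete/substitute each cost 1):
  1. delete 't'  (+1)
  2. substitute 'h' -> 'b'  (+1)
  3. substitute 'i' -> 'a'  (+1)
  4. substitute 'r' -> 'd'  (+1)
  5. substitute 't' -> 'l'  (+1)
  6. keep 'y'
Total edit operations: 5
Edit distance = 5


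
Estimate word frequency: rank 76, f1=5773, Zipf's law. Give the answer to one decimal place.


Zipf's law: f(r) = f(1) / r
f(1) = 5773
f(76) = 5773 / 76
= 76.0 occurrences


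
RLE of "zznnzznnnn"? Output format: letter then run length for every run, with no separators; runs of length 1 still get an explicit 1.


String: "zznnzznnnn"
Scanning for consecutive runs:
  'z' x 2
  'n' x 2
  'z' x 2
  'n' x 4
RLE = "z2n2z2n4"


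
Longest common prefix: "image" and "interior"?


Word 1: "image"
Word 2: "interior"
Comparing from start:
  Pos 0: 'i' == 'i'
  Pos 1: 'm' != 'n' (stop)
LCP = "i" (length 1)


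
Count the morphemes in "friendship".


Word: "friendship"
Morphemes: friend | -ship
Each morpheme carries meaning
= 2 morphemes


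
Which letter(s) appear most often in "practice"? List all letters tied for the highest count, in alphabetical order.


Word: "practice"
Letter counts:
  'a': 1
  'c': 2
  'e': 1
  'i': 1
  'p': 1
  'r': 1
  't': 1
Maximum count = 2
Most frequent = 'c' (2 times each)


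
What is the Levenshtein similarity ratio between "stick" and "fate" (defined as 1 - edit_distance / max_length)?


Word 1: "stick" (length 5)
Word 2: "fate" (length 4)
One optimal edit sequence:
  1. delete 's'  (+1)
  2. substitute 't' -> 'f'  (+1)
  3. substitute 'i' -> 'a'  (+1)
  4. substitute 'c' -> 't'  (+1)
  5. substitute 'k' -> 'e'  (+1)
Edit distance = 5
Max length = max(5, 4) = 5
Similarity = 1 - 5/5
= 0.0000


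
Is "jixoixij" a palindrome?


Word: "jixoixij"
Reversed: "jixioxij"
Forward == Backward? jixoixij != jixioxij
Palindrome = No


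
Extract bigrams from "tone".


Word: "tone" (length 4)
Number of bigrams = 4 - 2 + 1 = 3
  Position 0: "to"
  Position 1: "on"
  Position 2: "ne"
Bigrams = "to", "on", "ne"


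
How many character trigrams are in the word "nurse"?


Word: "nurse" (length 5)
Number of 3-grams = length - 3 + 1 = 5 - 3 + 1
= 3


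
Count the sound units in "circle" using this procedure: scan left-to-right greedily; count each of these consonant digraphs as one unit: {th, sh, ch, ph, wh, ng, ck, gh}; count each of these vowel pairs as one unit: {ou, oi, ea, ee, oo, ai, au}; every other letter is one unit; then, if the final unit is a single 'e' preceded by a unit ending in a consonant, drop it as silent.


Word: "circle" (6 letters)
Left-to-right scan:
  [1] 'c' (letter)
  [2] 'i' (letter)
  [3] 'r' (letter)
  [4] 'c' (letter)
  [5] 'l' (letter)
  [6] 'e' (letter)
Units from scan: 6
Final unit is 'e' after a consonant -> drop as silent (-1)
Sound units = 5 units


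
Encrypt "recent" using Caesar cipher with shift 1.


Word: "recent"
Shift: 1
Each letter → (letter + shift) mod 26:
  'r' (17) + 1 = 18 → 's'
  'e' (4) + 1 = 5 → 'f'
  'c' (2) + 1 = 3 → 'd'
  'e' (4) + 1 = 5 → 'f'
  'n' (13) + 1 = 14 → 'o'
  't' (19) + 1 = 20 → 'u'
Result = "sfdfou"


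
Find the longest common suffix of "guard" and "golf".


Word 1: "guard"
Word 2: "golf"
Comparing from end:
  Pos -1: 'd' != 'f' (stop)
LCS = "" (length 0)


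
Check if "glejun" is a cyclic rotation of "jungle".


Word: "jungle", Candidate: "glejun"
Method: check if candidate is substring of word+word
"junglejungle" contains "glejun"? Yes
Is rotation = Yes


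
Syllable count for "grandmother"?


Word: "grandmother"
Syllable breakdown: grand | moth | er
Counting: 3 parts
= 3 syllables


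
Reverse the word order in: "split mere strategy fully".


Original: "split mere strategy fully"
Words (1..n): split | mere | strategy | fully
Reversed (n..1): fully | strategy | mere | split
Result = "fully strategy mere split"


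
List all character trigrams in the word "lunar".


Word: "lunar" (length 5)
Number of trigrams = 5 - 3 + 1 = 3
  Position 0: "lun"
  Position 1: "una"
  Position 2: "nar"
Trigrams = "lun", "una", "nar"


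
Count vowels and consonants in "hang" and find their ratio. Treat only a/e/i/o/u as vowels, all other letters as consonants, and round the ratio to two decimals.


Word: "hang"
Vowels (a,e,i,o,u): 1
Consonants: 3
Ratio = 1/3
= 0.33


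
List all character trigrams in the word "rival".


Word: "rival" (length 5)
Number of trigrams = 5 - 3 + 1 = 3
  Position 0: "riv"
  Position 1: "iva"
  Position 2: "val"
Trigrams = "riv", "iva", "val"


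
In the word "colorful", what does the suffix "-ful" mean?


Suffix: -ful
As in: colorful -> color + -ful
Meaning = full of


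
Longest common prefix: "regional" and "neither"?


Word 1: "regional"
Word 2: "neither"
Comparing from start:
  Pos 0: 'r' != 'n' (stop)
LCP = "" (length 0)


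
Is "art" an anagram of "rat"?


Word 1: "rat" → sorted: art
Word 2: "art" → sorted: art
Same letters? art == art
Anagram = Yes


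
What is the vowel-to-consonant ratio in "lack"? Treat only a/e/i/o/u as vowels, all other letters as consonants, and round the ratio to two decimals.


Word: "lack"
Vowels (a,e,i,o,u): 1
Consonants: 3
Ratio = 1/3
= 0.33


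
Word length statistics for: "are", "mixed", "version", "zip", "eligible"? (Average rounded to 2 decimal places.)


Lengths: "are"=3, "mixed"=5, "version"=7, "zip"=3, "eligible"=8
Sum = 26, Count = 5
Average = 26/5 = 5.20
= avg=5.20, min=3, max=8


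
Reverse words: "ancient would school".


Original: "ancient would school"
Words (1..n): ancient | would | school
Reversed (n..1): school | would | ancient
Result = "school would ancient"


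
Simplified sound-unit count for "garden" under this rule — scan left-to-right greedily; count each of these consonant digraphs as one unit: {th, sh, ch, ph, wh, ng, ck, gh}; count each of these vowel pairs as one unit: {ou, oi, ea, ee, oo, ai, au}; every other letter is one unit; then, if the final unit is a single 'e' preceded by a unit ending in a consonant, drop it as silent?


Word: "garden" (6 letters)
Left-to-right scan:
  1. 'g' (letter)
  2. 'a' (letter)
  3. 'r' (letter)
  4. 'd' (letter)
  5. 'e' (letter)
  6. 'n' (letter)
Units from scan: 6
Sound units = 6 units


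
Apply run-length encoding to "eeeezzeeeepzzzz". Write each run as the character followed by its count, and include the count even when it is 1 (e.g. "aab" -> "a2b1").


String: "eeeezzeeeepzzzz"
Scanning for consecutive runs:
  'e' x 4
  'z' x 2
  'e' x 4
  'p' x 1
  'z' x 4
RLE = "e4z2e4p1z4"


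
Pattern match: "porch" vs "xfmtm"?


Pattern of "porch": [0, 1, 2, 3, 4]
Pattern of "xfmtm": [0, 1, 2, 3, 2]
Patterns do not match
Same pattern = No


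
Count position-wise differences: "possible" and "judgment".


Comparing character by character (same length = 8):
  Pos 0: 'p' vs 'j' !=
  Pos 1: 'o' vs 'u' !=
  Pos 2: 's' vs 'd' !=
  Pos 3: 's' vs 'g' !=
  Pos 4: 'i' vs 'm' !=
  Pos 5: 'b' vs 'e' !=
  Pos 6: 'l' vs 'n' !=
  Pos 7: 'e' vs 't' !=
Hamming distance = 8


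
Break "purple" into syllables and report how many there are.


Word: "purple"
Syllable breakdown: pur | ple
Counting: 2 parts
= 2 syllables


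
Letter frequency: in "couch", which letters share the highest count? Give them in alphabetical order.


Word: "couch"
Letter counts:
  'c': 2
  'h': 1
  'o': 1
  'u': 1
Maximum count = 2
Most frequent = 'c' (2 times each)


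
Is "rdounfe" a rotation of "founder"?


Word: "founder", Candidate: "rdounfe"
Method: check if candidate is substring of word+word
"founderfounder" contains "rdounfe"? No
Is rotation = No


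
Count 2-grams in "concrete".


Word: "concrete" (length 8)
Number of 2-grams = length - 2 + 1 = 8 - 2 + 1
= 7


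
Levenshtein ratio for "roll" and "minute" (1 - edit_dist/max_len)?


Word 1: "roll" (length 4)
Word 2: "minute" (length 6)
One optimal edit sequence:
  1. insert 'm'  (+1)
  2. insert 'i'  (+1)
  3. substitute 'r' -> 'n'  (+1)
  4. substitute 'o' -> 'u'  (+1)
  5. substitute 'l' -> 't'  (+1)
  6. substitute 'l' -> 'e'  (+1)
Edit distance = 6
Max length = max(4, 6) = 6
Similarity = 1 - 6/6
= 0.0000


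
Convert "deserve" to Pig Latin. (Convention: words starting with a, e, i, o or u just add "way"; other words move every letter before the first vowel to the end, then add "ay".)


Word: "deserve"
Starts with consonant(s) → move to end, add 'ay'
Consonant cluster: "d"
Pig Latin = "eserveday"


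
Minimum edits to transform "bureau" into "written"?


Word 1: "bureau" (length 6)
Word 2: "written" (length 7)
One optimal edit sequence (insert/delete/substitute each cost 1):
  1. insert 'w'  (+1)
  2. substitute 'b' -> 'r'  (+1)
  3. substitute 'u' -> 'i'  (+1)
  4. substitute 'r' -> 't'  (+1)
  5. substitute 'e' -> 't'  (+1)
  6. substitute 'a' -> 'e'  (+1)
  7. substitute 'u' -> 'n'  (+1)
Total edit operations: 7
Edit distance = 7


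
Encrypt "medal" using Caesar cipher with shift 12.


Word: "medal"
Shift: 12
Each letter → (letter + shift) mod 26:
  'm' (12) + 12 = 24 → 'y'
  'e' (4) + 12 = 16 → 'q'
  'd' (3) + 12 = 15 → 'p'
  'a' (0) + 12 = 12 → 'm'
  'l' (11) + 12 = 23 → 'x'
Result = "yqpmx"


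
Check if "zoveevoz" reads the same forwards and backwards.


Word: "zoveevoz"
Reversed: "zoveevoz"
Forward == Backward? zoveevoz == zoveevoz
Palindrome = Yes


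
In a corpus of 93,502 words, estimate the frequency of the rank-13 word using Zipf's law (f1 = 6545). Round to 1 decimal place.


Zipf's law: f(r) = f(1) / r
f(1) = 6545
f(13) = 6545 / 13
= 503.5 occurrences


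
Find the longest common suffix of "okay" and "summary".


Word 1: "okay"
Word 2: "summary"
Comparing from end:
  Pos -1: 'y' == 'y'
  Pos -2: 'a' != 'r' (stop)
LCS = "y" (length 1)


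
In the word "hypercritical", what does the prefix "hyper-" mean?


Prefix: hyper-
Example: hypercritical = hyper- + critical
Meaning = over / excessive


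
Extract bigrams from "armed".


Word: "armed" (length 5)
Number of bigrams = 5 - 2 + 1 = 4
  Position 0: "ar"
  Position 1: "rm"
  Position 2: "me"
  Position 3: "ed"
Bigrams = "ar", "rm", "me", "ed"


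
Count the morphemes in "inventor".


Word: "inventor"
Morphemes: invent / -or
Each morpheme carries meaning
= 2 morphemes


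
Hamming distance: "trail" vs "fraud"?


Comparing character by character (same length = 5):
  Pos 0: 't' vs 'f' !=
  Pos 1: 'r' vs 'r' =
  Pos 2: 'a' vs 'a' =
  Pos 3: 'i' vs 'u' !=
  Pos 4: 'l' vs 'd' !=
Hamming distance = 3


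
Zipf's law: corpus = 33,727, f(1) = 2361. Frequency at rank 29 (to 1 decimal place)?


Zipf's law: f(r) = f(1) / r
f(1) = 2361
f(29) = 2361 / 29
= 81.4 occurrences


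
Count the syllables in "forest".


Word: "forest"
Syllable breakdown: for-est
Counting: 2 parts
= 2 syllables


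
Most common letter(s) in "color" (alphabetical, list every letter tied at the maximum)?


Word: "color"
Letter counts:
  'c': 1
  'l': 1
  'o': 2
  'r': 1
Maximum count = 2
Most frequent = 'o' (2 times each)


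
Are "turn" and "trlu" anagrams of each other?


Word 1: "turn" → sorted: nrtu
Word 2: "trlu" → sorted: lrtu
Same letters? nrtu != lrtu
Anagram = No


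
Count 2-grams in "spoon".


Word: "spoon" (length 5)
Number of 2-grams = length - 2 + 1 = 5 - 2 + 1
= 4


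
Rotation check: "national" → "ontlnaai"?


Word: "national", Candidate: "ontlnaai"
Method: check if candidate is substring of word+word
"nationalnational" contains "ontlnaai"? No
Is rotation = No


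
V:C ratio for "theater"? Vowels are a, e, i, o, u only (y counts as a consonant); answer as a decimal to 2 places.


Word: "theater"
Vowels (a,e,i,o,u): 3
Consonants: 4
Ratio = 3/4
= 0.75


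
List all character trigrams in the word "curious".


Word: "curious" (length 7)
Number of trigrams = 7 - 3 + 1 = 5
  Position 0: "cur"
  Position 1: "uri"
  Position 2: "rio"
  Position 3: "iou"
  Position 4: "ous"
Trigrams = "cur", "uri", "rio", "iou", "ous"


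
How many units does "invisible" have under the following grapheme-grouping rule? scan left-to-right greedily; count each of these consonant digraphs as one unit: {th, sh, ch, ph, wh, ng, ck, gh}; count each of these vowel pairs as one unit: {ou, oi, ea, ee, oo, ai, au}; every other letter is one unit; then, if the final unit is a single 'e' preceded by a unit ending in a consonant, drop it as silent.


Word: "invisible" (9 letters)
Left-to-right scan:
  1. 'i' (letter)
  2. 'n' (letter)
  3. 'v' (letter)
  4. 'i' (letter)
  5. 's' (letter)
  6. 'i' (letter)
  7. 'b' (letter)
  8. 'l' (letter)
  9. 'e' (letter)
Units from scan: 9
Final unit is 'e' after a consonant -> drop as silent (-1)
Sound units = 8 units


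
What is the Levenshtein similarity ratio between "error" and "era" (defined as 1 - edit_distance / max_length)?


Word 1: "error" (length 5)
Word 2: "era" (length 3)
One optimal edit sequence:
  1. keep 'e'
  2. delete 'r'  (+1)
  3. keep 'r'
  4. delete 'o'  (+1)
  5. substitute 'r' -> 'a'  (+1)
Edit distance = 3
Max length = max(5, 3) = 5
Similarity = 1 - 3/5
= 0.4000


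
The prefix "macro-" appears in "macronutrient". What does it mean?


Prefix: macro-
As in: macronutrient -> macro- + nutrient
Meaning = large


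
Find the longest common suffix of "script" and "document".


Word 1: "script"
Word 2: "document"
Comparing from end:
  Pos -1: 't' == 't'
  Pos -2: 'p' != 'n' (stop)
LCS = "t" (length 1)


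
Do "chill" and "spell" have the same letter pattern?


Pattern of "chill": [0, 1, 2, 3, 3]
Pattern of "spell": [0, 1, 2, 3, 3]
Patterns match
Same pattern = Yes


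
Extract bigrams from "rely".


Word: "rely" (length 4)
Number of bigrams = 4 - 2 + 1 = 3
  Position 0: "re"
  Position 1: "el"
  Position 2: "ly"
Bigrams = "re", "el", "ly"


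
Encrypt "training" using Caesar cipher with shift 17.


Word: "training"
Shift: 17
Each letter → (letter + shift) mod 26:
  't' (19) + 17 = 10 → 'k'
  'r' (17) + 17 = 8 → 'i'
  'a' (0) + 17 = 17 → 'r'
  'i' (8) + 17 = 25 → 'z'
  'n' (13) + 17 = 4 → 'e'
  'i' (8) + 17 = 25 → 'z'
  'n' (13) + 17 = 4 → 'e'
  'g' (6) + 17 = 23 → 'x'
Result = "kirzezex"


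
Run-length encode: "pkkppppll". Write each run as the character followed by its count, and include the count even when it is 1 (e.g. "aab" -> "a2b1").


String: "pkkppppll"
Scanning for consecutive runs:
  'p' x 1
  'k' x 2
  'p' x 4
  'l' x 2
RLE = "p1k2p4l2"


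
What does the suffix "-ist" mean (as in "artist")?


Suffix: -ist
Example: artist (art + -ist)
Meaning = one who practices


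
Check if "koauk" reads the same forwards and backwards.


Word: "koauk"
Reversed: "kuaok"
Forward == Backward? koauk != kuaok
Palindrome = No


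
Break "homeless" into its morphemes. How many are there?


Word: "homeless"
Morphemes: home / -less
Each morpheme carries meaning
= 2 morphemes


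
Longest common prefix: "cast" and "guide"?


Word 1: "cast"
Word 2: "guide"
Comparing from start:
  Pos 0: 'c' != 'g' (stop)
LCP = "" (length 0)


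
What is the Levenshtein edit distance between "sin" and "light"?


Word 1: "sin" (length 3)
Word 2: "light" (length 5)
One optimal edit sequence (insert/delete/substitute each cost 1):
  1. substitute 's' -> 'l'  (+1)
  2. keep 'i'
  3. insert 'g'  (+1)
  4. insert 'h'  (+1)
  5. substitute 'n' -> 't'  (+1)
Total edit operations: 4
Edit distance = 4


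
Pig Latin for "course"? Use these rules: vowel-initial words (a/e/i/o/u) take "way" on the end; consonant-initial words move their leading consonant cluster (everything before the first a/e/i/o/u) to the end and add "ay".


Word: "course"
Starts with consonant(s) → move to end, add 'ay'
Consonant cluster: "c"
Pig Latin = "oursecay"


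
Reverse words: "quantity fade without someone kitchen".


Original: "quantity fade without someone kitchen"
Words (1..n): quantity | fade | without | someone | kitchen
Reversed (n..1): kitchen | someone | without | fade | quantity
Result = "kitchen someone without fade quantity"


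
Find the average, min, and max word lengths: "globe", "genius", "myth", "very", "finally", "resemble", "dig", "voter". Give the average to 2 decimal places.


Lengths: "globe"=5, "genius"=6, "myth"=4, "very"=4, "finally"=7, "resemble"=8, "dig"=3, "voter"=5
Sum = 42, Count = 8
Average = 42/8 = 5.25
= avg=5.25, min=3, max=8


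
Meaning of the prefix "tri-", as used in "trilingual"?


Prefix: tri-
Example: trilingual = tri- + lingual
Meaning = three


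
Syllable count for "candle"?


Word: "candle"
Syllable breakdown: can-dle
Counting: 2 parts
= 2 syllables


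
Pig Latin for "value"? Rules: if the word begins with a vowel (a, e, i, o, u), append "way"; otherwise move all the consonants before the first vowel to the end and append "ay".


Word: "value"
Starts with consonant(s) → move to end, add 'ay'
Consonant cluster: "v"
Pig Latin = "aluevay"


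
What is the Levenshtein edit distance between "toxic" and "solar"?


Word 1: "toxic" (length 5)
Word 2: "solar" (length 5)
One optimal edit sequence (insert/delete/substitute each cost 1):
  1. substitute 't' -> 's'  (+1)
  2. keep 'o'
  3. substitute 'x' -> 'l'  (+1)
  4. substitute 'i' -> 'a'  (+1)
  5. substitute 'c' -> 'r'  (+1)
Total edit operations: 4
Edit distance = 4


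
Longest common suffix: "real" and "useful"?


Word 1: "real"
Word 2: "useful"
Comparing from end:
  Pos -1: 'l' == 'l'
  Pos -2: 'a' != 'u' (stop)
LCS = "l" (length 1)


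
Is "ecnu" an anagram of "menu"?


Word 1: "menu" → sorted: emnu
Word 2: "ecnu" → sorted: cenu
Same letters? emnu != cenu
Anagram = No


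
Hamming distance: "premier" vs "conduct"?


Comparing character by character (same length = 7):
  Pos 0: 'p' vs 'c' !=
  Pos 1: 'r' vs 'o' !=
  Pos 2: 'e' vs 'n' !=
  Pos 3: 'm' vs 'd' !=
  Pos 4: 'i' vs 'u' !=
  Pos 5: 'e' vs 'c' !=
  Pos 6: 'r' vs 't' !=
Hamming distance = 7


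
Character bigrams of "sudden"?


Word: "sudden" (length 6)
Number of bigrams = 6 - 2 + 1 = 5
  Position 0: "su"
  Position 1: "ud"
  Position 2: "dd"
  Position 3: "de"
  Position 4: "en"
Bigrams = "su", "ud", "dd", "de", "en"


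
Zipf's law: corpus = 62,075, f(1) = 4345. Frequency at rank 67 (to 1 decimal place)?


Zipf's law: f(r) = f(1) / r
f(1) = 4345
f(67) = 4345 / 67
= 64.9 occurrences


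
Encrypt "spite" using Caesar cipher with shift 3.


Word: "spite"
Shift: 3
Each letter → (letter + shift) mod 26:
  's' (18) + 3 = 21 → 'v'
  'p' (15) + 3 = 18 → 's'
  'i' (8) + 3 = 11 → 'l'
  't' (19) + 3 = 22 → 'w'
  'e' (4) + 3 = 7 → 'h'
Result = "vslwh"


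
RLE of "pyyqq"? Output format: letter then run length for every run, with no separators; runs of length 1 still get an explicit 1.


String: "pyyqq"
Scanning for consecutive runs:
  'p' x 1
  'y' x 2
  'q' x 2
RLE = "p1y2q2"


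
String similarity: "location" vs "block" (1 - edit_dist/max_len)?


Word 1: "location" (length 8)
Word 2: "block" (length 5)
One optimal edit sequence:
  1. insert 'b'  (+1)
  2. keep 'l'
  3. keep 'o'
  4. keep 'c'
  5. delete 'a'  (+1)
  6. delete 't'  (+1)
  7. delete 'i'  (+1)
  8. delete 'o'  (+1)
  9. substitute 'n' -> 'k'  (+1)
Edit distance = 6
Max length = max(8, 5) = 8
Similarity = 1 - 6/8
= 0.2500


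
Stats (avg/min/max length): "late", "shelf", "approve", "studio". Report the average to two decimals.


Lengths: "late"=4, "shelf"=5, "approve"=7, "studio"=6
Sum = 22, Count = 4
Average = 22/4 = 5.50
= avg=5.50, min=4, max=7


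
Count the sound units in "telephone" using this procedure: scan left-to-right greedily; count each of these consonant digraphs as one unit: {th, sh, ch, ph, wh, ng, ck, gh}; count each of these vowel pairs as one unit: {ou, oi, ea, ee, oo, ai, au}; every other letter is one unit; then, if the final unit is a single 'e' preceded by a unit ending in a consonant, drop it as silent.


Word: "telephone" (9 letters)
Left-to-right scan:
  (1) 't' (letter)
  (2) 'e' (letter)
  (3) 'l' (letter)
  (4) 'e' (letter)
  (5) 'ph' (digraph)
  (6) 'o' (letter)
  (7) 'n' (letter)
  (8) 'e' (letter)
Units from scan: 8
Final unit is 'e' after a consonant -> drop as silent (-1)
Sound units = 7 units


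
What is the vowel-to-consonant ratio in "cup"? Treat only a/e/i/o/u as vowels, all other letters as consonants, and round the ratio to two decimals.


Word: "cup"
Vowels (a,e,i,o,u): 1
Consonants: 2
Ratio = 1/2
= 0.50


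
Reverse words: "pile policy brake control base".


Original: "pile policy brake control base"
Words (1..n): pile | policy | brake | control | base
Reversed (n..1): base | control | brake | policy | pile
Result = "base control brake policy pile"


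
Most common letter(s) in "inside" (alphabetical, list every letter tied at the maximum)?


Word: "inside"
Letter counts:
  'd': 1
  'e': 1
  'i': 2
  'n': 1
  's': 1
Maximum count = 2
Most frequent = 'i' (2 times each)


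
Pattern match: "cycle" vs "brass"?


Pattern of "cycle": [0, 1, 0, 2, 3]
Pattern of "brass": [0, 1, 2, 3, 3]
Patterns do not match
Same pattern = No


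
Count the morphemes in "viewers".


Word: "viewers"
Morphemes: view / -er / -s
Each morpheme carries meaning
= 3 morphemes


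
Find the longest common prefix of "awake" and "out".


Word 1: "awake"
Word 2: "out"
Comparing from start:
  Pos 0: 'a' != 'o' (stop)
LCP = "" (length 0)


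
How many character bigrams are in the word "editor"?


Word: "editor" (length 6)
Number of 2-grams = length - 2 + 1 = 6 - 2 + 1
= 5


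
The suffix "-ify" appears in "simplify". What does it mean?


Suffix: -ify
Example: simplify (simple + -ify, with a spelling change)
Meaning = to make


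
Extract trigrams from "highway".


Word: "highway" (length 7)
Number of trigrams = 7 - 3 + 1 = 5
  Position 0: "hig"
  Position 1: "igh"
  Position 2: "ghw"
  Position 3: "hwa"
  Position 4: "way"
Trigrams = "hig", "igh", "ghw", "hwa", "way"


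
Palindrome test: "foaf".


Word: "foaf"
Reversed: "faof"
Forward == Backward? foaf != faof
Palindrome = No


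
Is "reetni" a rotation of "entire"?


Word: "entire", Candidate: "reetni"
Method: check if candidate is substring of word+word
"entireentire" contains "reetni"? No
Is rotation = No


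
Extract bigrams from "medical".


Word: "medical" (length 7)
Number of bigrams = 7 - 2 + 1 = 6
  Position 0: "me"
  Position 1: "ed"
  Position 2: "di"
  Position 3: "ic"
  Position 4: "ca"
  Position 5: "al"
Bigrams = "me", "ed", "di", "ic", "ca", "al"


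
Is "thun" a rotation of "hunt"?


Word: "hunt", Candidate: "thun"
Method: check if candidate is substring of word+word
"hunthunt" contains "thun"? Yes
Is rotation = Yes


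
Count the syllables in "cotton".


Word: "cotton"
Syllable breakdown: cot · ton
Counting: 2 parts
= 2 syllables


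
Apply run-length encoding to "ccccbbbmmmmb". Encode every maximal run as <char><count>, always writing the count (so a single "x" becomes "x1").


String: "ccccbbbmmmmb"
Scanning for consecutive runs:
  'c' x 4
  'b' x 3
  'm' x 4
  'b' x 1
RLE = "c4b3m4b1"


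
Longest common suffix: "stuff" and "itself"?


Word 1: "stuff"
Word 2: "itself"
Comparing from end:
  Pos -1: 'f' == 'f'
  Pos -2: 'f' != 'l' (stop)
LCS = "f" (length 1)


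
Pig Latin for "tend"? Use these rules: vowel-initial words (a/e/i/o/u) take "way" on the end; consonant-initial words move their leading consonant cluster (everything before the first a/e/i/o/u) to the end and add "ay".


Word: "tend"
Starts with consonant(s) → move to end, add 'ay'
Consonant cluster: "t"
Pig Latin = "endtay"


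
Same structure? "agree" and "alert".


Pattern of "agree": [0, 1, 2, 3, 3]
Pattern of "alert": [0, 1, 2, 3, 4]
Patterns do not match
Same pattern = No


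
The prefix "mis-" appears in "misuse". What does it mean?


Prefix: mis-
As in: misuse -> mis- + use
Meaning = wrongly


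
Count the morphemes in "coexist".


Word: "coexist"
Morphemes: co- / exist
Each morpheme carries meaning
= 2 morphemes


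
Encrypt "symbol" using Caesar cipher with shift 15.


Word: "symbol"
Shift: 15
Each letter → (letter + shift) mod 26:
  's' (18) + 15 = 7 → 'h'
  'y' (24) + 15 = 13 → 'n'
  'm' (12) + 15 = 1 → 'b'
  'b' (1) + 15 = 16 → 'q'
  'o' (14) + 15 = 3 → 'd'
  'l' (11) + 15 = 0 → 'a'
Result = "hnbqda"


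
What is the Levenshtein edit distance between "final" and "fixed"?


Word 1: "final" (length 5)
Word 2: "fixed" (length 5)
One optimal edit sequence (insert/delete/substitute each cost 1):
  1. keep 'f'
  2. keep 'i'
  3. substitute 'n' -> 'x'  (+1)
  4. substitute 'a' -> 'e'  (+1)
  5. substitute 'l' -> 'd'  (+1)
Total edit operations: 3
Edit distance = 3


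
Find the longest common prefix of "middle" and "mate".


Word 1: "middle"
Word 2: "mate"
Comparing from start:
  Pos 0: 'm' == 'm'
  Pos 1: 'i' != 'a' (stop)
LCP = "m" (length 1)


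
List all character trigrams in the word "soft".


Word: "soft" (length 4)
Number of trigrams = 4 - 3 + 1 = 2
  Position 0: "sof"
  Position 1: "oft"
Trigrams = "sof", "oft"


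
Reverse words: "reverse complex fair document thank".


Original: "reverse complex fair document thank"
Words (1..n): reverse | complex | fair | document | thank
Reversed (n..1): thank | document | fair | complex | reverse
Result = "thank document fair complex reverse"


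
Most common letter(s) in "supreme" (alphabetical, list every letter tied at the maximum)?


Word: "supreme"
Letter counts:
  'e': 2
  'm': 1
  'p': 1
  'r': 1
  's': 1
  'u': 1
Maximum count = 2
Most frequent = 'e' (2 times each)


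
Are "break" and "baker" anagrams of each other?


Word 1: "break" → sorted: abekr
Word 2: "baker" → sorted: abekr
Same letters? abekr == abekr
Anagram = Yes


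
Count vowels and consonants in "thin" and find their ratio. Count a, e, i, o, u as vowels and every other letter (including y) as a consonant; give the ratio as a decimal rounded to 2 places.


Word: "thin"
Vowels (a,e,i,o,u): 1
Consonants: 3
Ratio = 1/3
= 0.33


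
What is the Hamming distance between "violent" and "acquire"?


Comparing character by character (same length = 7):
  Pos 0: 'v' vs 'a' !=
  Pos 1: 'i' vs 'c' !=
  Pos 2: 'o' vs 'q' !=
  Pos 3: 'l' vs 'u' !=
  Pos 4: 'e' vs 'i' !=
  Pos 5: 'n' vs 'r' !=
  Pos 6: 't' vs 'e' !=
Hamming distance = 7


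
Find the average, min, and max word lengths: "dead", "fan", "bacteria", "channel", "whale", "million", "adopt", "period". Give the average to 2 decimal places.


Lengths: "dead"=4, "fan"=3, "bacteria"=8, "channel"=7, "whale"=5, "million"=7, "adopt"=5, "period"=6
Sum = 45, Count = 8
Average = 45/8 = 5.63
= avg=5.63, min=3, max=8


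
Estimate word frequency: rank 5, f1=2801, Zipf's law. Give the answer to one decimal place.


Zipf's law: f(r) = f(1) / r
f(1) = 2801
f(5) = 2801 / 5
= 560.2 occurrences


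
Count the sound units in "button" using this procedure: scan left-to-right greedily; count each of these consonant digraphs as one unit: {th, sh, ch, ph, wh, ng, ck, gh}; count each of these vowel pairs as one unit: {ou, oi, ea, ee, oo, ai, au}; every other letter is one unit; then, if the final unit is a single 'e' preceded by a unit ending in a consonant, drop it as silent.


Word: "button" (6 letters)
Left-to-right scan:
  [1] 'b' (letter)
  [2] 'u' (letter)
  [3] 't' (letter)
  [4] 't' (letter)
  [5] 'o' (letter)
  [6] 'n' (letter)
Units from scan: 6
Sound units = 6 units


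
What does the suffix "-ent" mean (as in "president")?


Suffix: -ent
As in: president -> preside + -ent, with a spelling change
Meaning = one who / that which


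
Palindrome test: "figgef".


Word: "figgef"
Reversed: "feggif"
Forward == Backward? figgef != feggif
Palindrome = No


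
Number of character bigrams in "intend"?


Word: "intend" (length 6)
Number of 2-grams = length - 2 + 1 = 6 - 2 + 1
= 5


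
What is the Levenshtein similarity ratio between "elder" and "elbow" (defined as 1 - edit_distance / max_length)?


Word 1: "elder" (length 5)
Word 2: "elbow" (length 5)
One optimal edit sequence:
  1. keep 'e'
  2. keep 'l'
  3. substitute 'd' -> 'b'  (+1)
  4. substitute 'e' -> 'o'  (+1)
  5. substitute 'r' -> 'w'  (+1)
Edit distance = 3
Max length = max(5, 5) = 5
Similarity = 1 - 3/5
= 0.4000


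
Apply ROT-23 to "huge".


Word: "huge"
Shift: 23
Each letter → (letter + shift) mod 26:
  'h' (7) + 23 = 4 → 'e'
  'u' (20) + 23 = 17 → 'r'
  'g' (6) + 23 = 3 → 'd'
  'e' (4) + 23 = 1 → 'b'
Result = "erdb"


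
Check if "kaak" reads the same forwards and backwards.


Word: "kaak"
Reversed: "kaak"
Forward == Backward? kaak == kaak
Palindrome = Yes


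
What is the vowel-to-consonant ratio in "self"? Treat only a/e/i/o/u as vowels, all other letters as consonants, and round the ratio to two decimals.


Word: "self"
Vowels (a,e,i,o,u): 1
Consonants: 3
Ratio = 1/3
= 0.33


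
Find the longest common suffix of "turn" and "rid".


Word 1: "turn"
Word 2: "rid"
Comparing from end:
  Pos -1: 'n' != 'd' (stop)
LCS = "" (length 0)


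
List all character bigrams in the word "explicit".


Word: "explicit" (length 8)
Number of bigrams = 8 - 2 + 1 = 7
  Position 0: "ex"
  Position 1: "xp"
  Position 2: "pl"
  Position 3: "li"
  Position 4: "ic"
  Position 5: "ci"
  Position 6: "it"
Bigrams = "ex", "xp", "pl", "li", "ic", "ci", "it"


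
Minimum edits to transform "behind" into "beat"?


Word 1: "behind" (length 6)
Word 2: "beat" (length 4)
One optimal edit sequence (insert/delete/substitute each cost 1):
  1. keep 'b'
  2. keep 'e'
  3. delete 'h'  (+1)
  4. delete 'i'  (+1)
  5. substitute 'n' -> 'a'  (+1)
  6. substitute 'd' -> 't'  (+1)
Total edit operations: 4
Edit distance = 4


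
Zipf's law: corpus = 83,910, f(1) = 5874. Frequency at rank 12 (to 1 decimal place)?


Zipf's law: f(r) = f(1) / r
f(1) = 5874
f(12) = 5874 / 12
= 489.5 occurrences


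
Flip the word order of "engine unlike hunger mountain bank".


Original: "engine unlike hunger mountain bank"
Words (1..n): engine | unlike | hunger | mountain | bank
Reversed (n..1): bank | mountain | hunger | unlike | engine
Result = "bank mountain hunger unlike engine"


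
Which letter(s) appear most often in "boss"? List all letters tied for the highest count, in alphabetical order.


Word: "boss"
Letter counts:
  'b': 1
  'o': 1
  's': 2
Maximum count = 2
Most frequent = 's' (2 times each)


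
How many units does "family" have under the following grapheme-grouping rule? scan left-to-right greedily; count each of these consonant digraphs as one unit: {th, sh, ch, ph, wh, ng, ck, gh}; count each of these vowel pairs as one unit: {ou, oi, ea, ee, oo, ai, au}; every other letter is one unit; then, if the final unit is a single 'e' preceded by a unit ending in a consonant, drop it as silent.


Word: "family" (6 letters)
Left-to-right scan:
  1. 'f' (letter)
  2. 'a' (letter)
  3. 'm' (letter)
  4. 'i' (letter)
  5. 'l' (letter)
  6. 'y' (letter)
Units from scan: 6
Sound units = 6 units


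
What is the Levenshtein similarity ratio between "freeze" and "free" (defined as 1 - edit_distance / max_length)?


Word 1: "freeze" (length 6)
Word 2: "free" (length 4)
One optimal edit sequence:
  1. keep 'f'
  2. keep 'r'
  3. delete 'e'  (+1)
  4. keep 'e'
  5. delete 'z'  (+1)
  6. keep 'e'
Edit distance = 2
Max length = max(6, 4) = 6
Similarity = 1 - 2/6
= 0.6667


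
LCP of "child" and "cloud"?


Word 1: "child"
Word 2: "cloud"
Comparing from start:
  Pos 0: 'c' == 'c'
  Pos 1: 'h' != 'l' (stop)
LCP = "c" (length 1)


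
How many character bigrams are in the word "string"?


Word: "string" (length 6)
Number of 2-grams = length - 2 + 1 = 6 - 2 + 1
= 5


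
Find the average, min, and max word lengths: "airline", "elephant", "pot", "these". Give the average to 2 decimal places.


Lengths: "airline"=7, "elephant"=8, "pot"=3, "these"=5
Sum = 23, Count = 4
Average = 23/4 = 5.75
= avg=5.75, min=3, max=8


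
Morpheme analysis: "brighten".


Word: "brighten"
Morphemes: bright / -en
Each morpheme carries meaning
= 2 morphemes


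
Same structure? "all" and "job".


Pattern of "all": [0, 1, 1]
Pattern of "job": [0, 1, 2]
Patterns do not match
Same pattern = No


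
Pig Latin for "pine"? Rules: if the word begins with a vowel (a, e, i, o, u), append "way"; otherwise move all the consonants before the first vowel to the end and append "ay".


Word: "pine"
Starts with consonant(s) → move to end, add 'ay'
Consonant cluster: "p"
Pig Latin = "inepay"


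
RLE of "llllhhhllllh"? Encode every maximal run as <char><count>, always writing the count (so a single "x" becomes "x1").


String: "llllhhhllllh"
Scanning for consecutive runs:
  'l' x 4
  'h' x 3
  'l' x 4
  'h' x 1
RLE = "l4h3l4h1"


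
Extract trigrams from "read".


Word: "read" (length 4)
Number of trigrams = 4 - 3 + 1 = 2
  Position 0: "rea"
  Position 1: "ead"
Trigrams = "rea", "ead"


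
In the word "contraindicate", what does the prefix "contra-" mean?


Prefix: contra-
As in: contraindicate -> contra- + indicate
Meaning = against
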